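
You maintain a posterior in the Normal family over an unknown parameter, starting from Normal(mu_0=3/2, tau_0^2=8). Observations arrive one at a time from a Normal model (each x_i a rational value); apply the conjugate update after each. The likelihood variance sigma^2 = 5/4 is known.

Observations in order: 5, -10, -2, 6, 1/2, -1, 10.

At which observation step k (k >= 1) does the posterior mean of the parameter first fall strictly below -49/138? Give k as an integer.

k = 2

obs 1: x=5 → posterior Normal(335/74, 40/37)
obs 2: x=-10 → posterior Normal(-305/138, 40/69)
obs 3: x=-2 → posterior Normal(-433/202, 40/101)
obs 4: x=6 → posterior Normal(-7/38, 40/133)
obs 5: x=1/2 → posterior Normal(-17/330, 8/33)
obs 6: x=-1 → posterior Normal(-81/394, 40/197)
obs 7: x=10 → posterior Normal(559/458, 40/229)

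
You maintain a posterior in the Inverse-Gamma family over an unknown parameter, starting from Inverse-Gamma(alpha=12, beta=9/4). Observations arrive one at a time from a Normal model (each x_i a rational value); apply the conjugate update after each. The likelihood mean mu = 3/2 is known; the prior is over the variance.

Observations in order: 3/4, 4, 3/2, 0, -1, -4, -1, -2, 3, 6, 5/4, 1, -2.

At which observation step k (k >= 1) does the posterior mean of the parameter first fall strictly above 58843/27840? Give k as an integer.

obs 1: x=3/4 → posterior Inverse-Gamma(25/2, 81/32)
obs 2: x=4 → posterior Inverse-Gamma(13, 181/32)
obs 3: x=3/2 → posterior Inverse-Gamma(27/2, 181/32)
obs 4: x=0 → posterior Inverse-Gamma(14, 217/32)
obs 5: x=-1 → posterior Inverse-Gamma(29/2, 317/32)
obs 6: x=-4 → posterior Inverse-Gamma(15, 801/32)
obs 7: x=-1 → posterior Inverse-Gamma(31/2, 901/32)
obs 8: x=-2 → posterior Inverse-Gamma(16, 1097/32)
obs 9: x=3 → posterior Inverse-Gamma(33/2, 1133/32)
obs 10: x=6 → posterior Inverse-Gamma(17, 1457/32)
obs 11: x=5/4 → posterior Inverse-Gamma(35/2, 729/16)
obs 12: x=1 → posterior Inverse-Gamma(18, 731/16)
obs 13: x=-2 → posterior Inverse-Gamma(37/2, 829/16)

k = 8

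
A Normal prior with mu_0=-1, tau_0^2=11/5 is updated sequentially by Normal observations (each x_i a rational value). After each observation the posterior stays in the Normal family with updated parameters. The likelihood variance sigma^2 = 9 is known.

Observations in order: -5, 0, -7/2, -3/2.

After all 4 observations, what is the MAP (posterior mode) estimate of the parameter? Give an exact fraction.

-155/89

obs 1: x=-5 → posterior Normal(-25/14, 99/56)
obs 2: x=0 → posterior Normal(-100/67, 99/67)
obs 3: x=-7/2 → posterior Normal(-277/156, 33/26)
obs 4: x=-3/2 → posterior Normal(-155/89, 99/89)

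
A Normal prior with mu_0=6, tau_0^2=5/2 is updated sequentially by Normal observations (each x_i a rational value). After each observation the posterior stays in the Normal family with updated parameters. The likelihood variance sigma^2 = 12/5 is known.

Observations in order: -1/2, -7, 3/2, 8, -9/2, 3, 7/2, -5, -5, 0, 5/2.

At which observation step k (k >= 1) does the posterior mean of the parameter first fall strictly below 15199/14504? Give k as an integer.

obs 1: x=-1/2 → posterior Normal(263/98, 60/49)
obs 2: x=-7 → posterior Normal(-87/148, 30/37)
obs 3: x=3/2 → posterior Normal(-2/33, 20/33)
obs 4: x=8 → posterior Normal(97/62, 15/31)
obs 5: x=-9/2 → posterior Normal(163/298, 60/149)
obs 6: x=3 → posterior Normal(313/348, 10/29)
obs 7: x=7/2 → posterior Normal(244/199, 60/199)
obs 8: x=-5 → posterior Normal(17/32, 15/56)
obs 9: x=-5 → posterior Normal(-2/83, 20/83)
obs 10: x=0 → posterior Normal(-3/137, 30/137)
obs 11: x=5/2 → posterior Normal(113/598, 60/299)

k = 2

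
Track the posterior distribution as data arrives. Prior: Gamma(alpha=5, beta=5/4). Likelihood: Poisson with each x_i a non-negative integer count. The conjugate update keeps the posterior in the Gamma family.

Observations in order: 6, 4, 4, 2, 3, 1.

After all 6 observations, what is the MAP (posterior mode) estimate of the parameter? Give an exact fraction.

obs 1: x=6 → posterior Gamma(11, 9/4)
obs 2: x=4 → posterior Gamma(15, 13/4)
obs 3: x=4 → posterior Gamma(19, 17/4)
obs 4: x=2 → posterior Gamma(21, 21/4)
obs 5: x=3 → posterior Gamma(24, 25/4)
obs 6: x=1 → posterior Gamma(25, 29/4)

96/29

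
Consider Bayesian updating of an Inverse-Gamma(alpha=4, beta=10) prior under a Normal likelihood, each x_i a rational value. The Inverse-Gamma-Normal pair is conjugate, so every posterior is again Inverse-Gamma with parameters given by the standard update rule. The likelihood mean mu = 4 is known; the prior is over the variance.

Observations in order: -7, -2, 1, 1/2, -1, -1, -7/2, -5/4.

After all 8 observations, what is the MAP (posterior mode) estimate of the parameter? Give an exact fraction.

1771/96

obs 1: x=-7 → posterior Inverse-Gamma(9/2, 141/2)
obs 2: x=-2 → posterior Inverse-Gamma(5, 177/2)
obs 3: x=1 → posterior Inverse-Gamma(11/2, 93)
obs 4: x=1/2 → posterior Inverse-Gamma(6, 793/8)
obs 5: x=-1 → posterior Inverse-Gamma(13/2, 893/8)
obs 6: x=-1 → posterior Inverse-Gamma(7, 993/8)
obs 7: x=-7/2 → posterior Inverse-Gamma(15/2, 609/4)
obs 8: x=-5/4 → posterior Inverse-Gamma(8, 5313/32)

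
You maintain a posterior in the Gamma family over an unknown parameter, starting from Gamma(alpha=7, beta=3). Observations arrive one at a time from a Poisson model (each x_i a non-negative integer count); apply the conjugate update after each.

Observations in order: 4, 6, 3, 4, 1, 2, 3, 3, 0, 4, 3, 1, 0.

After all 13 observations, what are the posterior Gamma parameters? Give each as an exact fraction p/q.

alpha=41, beta=16

obs 1: x=4 → posterior Gamma(11, 4)
obs 2: x=6 → posterior Gamma(17, 5)
obs 3: x=3 → posterior Gamma(20, 6)
obs 4: x=4 → posterior Gamma(24, 7)
obs 5: x=1 → posterior Gamma(25, 8)
obs 6: x=2 → posterior Gamma(27, 9)
obs 7: x=3 → posterior Gamma(30, 10)
obs 8: x=3 → posterior Gamma(33, 11)
obs 9: x=0 → posterior Gamma(33, 12)
obs 10: x=4 → posterior Gamma(37, 13)
obs 11: x=3 → posterior Gamma(40, 14)
obs 12: x=1 → posterior Gamma(41, 15)
obs 13: x=0 → posterior Gamma(41, 16)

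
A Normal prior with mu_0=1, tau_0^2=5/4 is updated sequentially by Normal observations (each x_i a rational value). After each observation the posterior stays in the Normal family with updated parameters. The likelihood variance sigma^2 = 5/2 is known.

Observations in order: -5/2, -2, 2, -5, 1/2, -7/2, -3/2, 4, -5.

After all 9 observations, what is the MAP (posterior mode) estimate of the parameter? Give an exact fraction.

obs 1: x=-5/2 → posterior Normal(-1/6, 5/6)
obs 2: x=-2 → posterior Normal(-5/8, 5/8)
obs 3: x=2 → posterior Normal(-1/10, 1/2)
obs 4: x=-5 → posterior Normal(-11/12, 5/12)
obs 5: x=1/2 → posterior Normal(-5/7, 5/14)
obs 6: x=-7/2 → posterior Normal(-17/16, 5/16)
obs 7: x=-3/2 → posterior Normal(-10/9, 5/18)
obs 8: x=4 → posterior Normal(-3/5, 1/4)
obs 9: x=-5 → posterior Normal(-1, 5/22)

-1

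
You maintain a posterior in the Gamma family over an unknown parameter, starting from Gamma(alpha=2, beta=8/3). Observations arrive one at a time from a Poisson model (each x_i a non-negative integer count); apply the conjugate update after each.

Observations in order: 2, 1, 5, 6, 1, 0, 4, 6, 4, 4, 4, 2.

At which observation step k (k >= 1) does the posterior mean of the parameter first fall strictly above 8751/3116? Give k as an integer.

k = 11

obs 1: x=2 → posterior Gamma(4, 11/3)
obs 2: x=1 → posterior Gamma(5, 14/3)
obs 3: x=5 → posterior Gamma(10, 17/3)
obs 4: x=6 → posterior Gamma(16, 20/3)
obs 5: x=1 → posterior Gamma(17, 23/3)
obs 6: x=0 → posterior Gamma(17, 26/3)
obs 7: x=4 → posterior Gamma(21, 29/3)
obs 8: x=6 → posterior Gamma(27, 32/3)
obs 9: x=4 → posterior Gamma(31, 35/3)
obs 10: x=4 → posterior Gamma(35, 38/3)
obs 11: x=4 → posterior Gamma(39, 41/3)
obs 12: x=2 → posterior Gamma(41, 44/3)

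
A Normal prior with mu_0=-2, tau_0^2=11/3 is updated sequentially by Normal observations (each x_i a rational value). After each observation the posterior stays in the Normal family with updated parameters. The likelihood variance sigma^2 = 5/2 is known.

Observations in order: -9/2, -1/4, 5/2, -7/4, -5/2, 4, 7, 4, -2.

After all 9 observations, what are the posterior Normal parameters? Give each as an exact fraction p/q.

mu_0=113/213, tau_0^2=55/213

obs 1: x=-9/2 → posterior Normal(-129/37, 55/37)
obs 2: x=-1/4 → posterior Normal(-269/118, 55/59)
obs 3: x=5/2 → posterior Normal(-53/54, 55/81)
obs 4: x=-7/4 → posterior Normal(-118/103, 55/103)
obs 5: x=-5/2 → posterior Normal(-173/125, 11/25)
obs 6: x=4 → posterior Normal(-85/147, 55/147)
obs 7: x=7 → posterior Normal(69/169, 55/169)
obs 8: x=4 → posterior Normal(157/191, 55/191)
obs 9: x=-2 → posterior Normal(113/213, 55/213)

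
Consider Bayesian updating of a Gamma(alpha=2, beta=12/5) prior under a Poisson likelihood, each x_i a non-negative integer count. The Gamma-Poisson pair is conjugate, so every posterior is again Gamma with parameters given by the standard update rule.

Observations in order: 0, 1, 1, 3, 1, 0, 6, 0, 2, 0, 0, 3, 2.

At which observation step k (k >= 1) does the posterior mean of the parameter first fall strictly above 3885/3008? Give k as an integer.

obs 1: x=0 → posterior Gamma(2, 17/5)
obs 2: x=1 → posterior Gamma(3, 22/5)
obs 3: x=1 → posterior Gamma(4, 27/5)
obs 4: x=3 → posterior Gamma(7, 32/5)
obs 5: x=1 → posterior Gamma(8, 37/5)
obs 6: x=0 → posterior Gamma(8, 42/5)
obs 7: x=6 → posterior Gamma(14, 47/5)
obs 8: x=0 → posterior Gamma(14, 52/5)
obs 9: x=2 → posterior Gamma(16, 57/5)
obs 10: x=0 → posterior Gamma(16, 62/5)
obs 11: x=0 → posterior Gamma(16, 67/5)
obs 12: x=3 → posterior Gamma(19, 72/5)
obs 13: x=2 → posterior Gamma(21, 77/5)

k = 7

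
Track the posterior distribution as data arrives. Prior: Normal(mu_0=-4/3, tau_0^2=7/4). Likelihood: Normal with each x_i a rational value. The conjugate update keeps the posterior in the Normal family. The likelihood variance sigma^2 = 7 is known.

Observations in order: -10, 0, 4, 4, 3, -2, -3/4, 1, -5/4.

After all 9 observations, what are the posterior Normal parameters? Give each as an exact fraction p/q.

obs 1: x=-10 → posterior Normal(-46/15, 7/5)
obs 2: x=0 → posterior Normal(-23/9, 7/6)
obs 3: x=4 → posterior Normal(-34/21, 1)
obs 4: x=4 → posterior Normal(-11/12, 7/8)
obs 5: x=3 → posterior Normal(-13/27, 7/9)
obs 6: x=-2 → posterior Normal(-19/30, 7/10)
obs 7: x=-3/4 → posterior Normal(-85/132, 7/11)
obs 8: x=1 → posterior Normal(-73/144, 7/12)
obs 9: x=-5/4 → posterior Normal(-22/39, 7/13)

mu_0=-22/39, tau_0^2=7/13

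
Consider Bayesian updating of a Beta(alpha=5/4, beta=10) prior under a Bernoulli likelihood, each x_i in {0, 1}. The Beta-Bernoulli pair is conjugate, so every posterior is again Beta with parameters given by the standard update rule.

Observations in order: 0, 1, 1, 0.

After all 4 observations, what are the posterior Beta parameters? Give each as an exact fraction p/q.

alpha=13/4, beta=12

obs 1: x=0 → posterior Beta(5/4, 11)
obs 2: x=1 → posterior Beta(9/4, 11)
obs 3: x=1 → posterior Beta(13/4, 11)
obs 4: x=0 → posterior Beta(13/4, 12)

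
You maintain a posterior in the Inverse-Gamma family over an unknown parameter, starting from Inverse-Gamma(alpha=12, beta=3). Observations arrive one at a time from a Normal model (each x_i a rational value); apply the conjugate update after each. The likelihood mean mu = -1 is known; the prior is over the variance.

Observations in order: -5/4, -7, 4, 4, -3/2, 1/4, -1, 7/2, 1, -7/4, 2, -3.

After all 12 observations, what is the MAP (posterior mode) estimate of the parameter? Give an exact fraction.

obs 1: x=-5/4 → posterior Inverse-Gamma(25/2, 97/32)
obs 2: x=-7 → posterior Inverse-Gamma(13, 673/32)
obs 3: x=4 → posterior Inverse-Gamma(27/2, 1073/32)
obs 4: x=4 → posterior Inverse-Gamma(14, 1473/32)
obs 5: x=-3/2 → posterior Inverse-Gamma(29/2, 1477/32)
obs 6: x=1/4 → posterior Inverse-Gamma(15, 751/16)
obs 7: x=-1 → posterior Inverse-Gamma(31/2, 751/16)
obs 8: x=7/2 → posterior Inverse-Gamma(16, 913/16)
obs 9: x=1 → posterior Inverse-Gamma(33/2, 945/16)
obs 10: x=-7/4 → posterior Inverse-Gamma(17, 1899/32)
obs 11: x=2 → posterior Inverse-Gamma(35/2, 2043/32)
obs 12: x=-3 → posterior Inverse-Gamma(18, 2107/32)

2107/608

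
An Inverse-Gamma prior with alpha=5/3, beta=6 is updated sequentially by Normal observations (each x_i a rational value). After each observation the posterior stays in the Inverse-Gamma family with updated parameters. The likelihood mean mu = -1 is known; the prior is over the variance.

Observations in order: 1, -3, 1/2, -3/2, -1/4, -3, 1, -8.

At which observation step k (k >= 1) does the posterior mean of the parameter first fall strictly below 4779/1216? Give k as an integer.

k = 5

obs 1: x=1 → posterior Inverse-Gamma(13/6, 8)
obs 2: x=-3 → posterior Inverse-Gamma(8/3, 10)
obs 3: x=1/2 → posterior Inverse-Gamma(19/6, 89/8)
obs 4: x=-3/2 → posterior Inverse-Gamma(11/3, 45/4)
obs 5: x=-1/4 → posterior Inverse-Gamma(25/6, 369/32)
obs 6: x=-3 → posterior Inverse-Gamma(14/3, 433/32)
obs 7: x=1 → posterior Inverse-Gamma(31/6, 497/32)
obs 8: x=-8 → posterior Inverse-Gamma(17/3, 1281/32)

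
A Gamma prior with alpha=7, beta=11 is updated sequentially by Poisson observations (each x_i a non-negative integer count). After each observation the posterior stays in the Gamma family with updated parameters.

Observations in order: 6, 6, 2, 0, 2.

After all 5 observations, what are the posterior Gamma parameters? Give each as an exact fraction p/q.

obs 1: x=6 → posterior Gamma(13, 12)
obs 2: x=6 → posterior Gamma(19, 13)
obs 3: x=2 → posterior Gamma(21, 14)
obs 4: x=0 → posterior Gamma(21, 15)
obs 5: x=2 → posterior Gamma(23, 16)

alpha=23, beta=16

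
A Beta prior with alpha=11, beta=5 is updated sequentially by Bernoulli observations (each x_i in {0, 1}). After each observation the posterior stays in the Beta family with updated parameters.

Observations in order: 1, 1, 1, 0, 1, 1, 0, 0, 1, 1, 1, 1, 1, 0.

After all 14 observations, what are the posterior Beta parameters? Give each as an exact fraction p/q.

alpha=21, beta=9

obs 1: x=1 → posterior Beta(12, 5)
obs 2: x=1 → posterior Beta(13, 5)
obs 3: x=1 → posterior Beta(14, 5)
obs 4: x=0 → posterior Beta(14, 6)
obs 5: x=1 → posterior Beta(15, 6)
obs 6: x=1 → posterior Beta(16, 6)
obs 7: x=0 → posterior Beta(16, 7)
obs 8: x=0 → posterior Beta(16, 8)
obs 9: x=1 → posterior Beta(17, 8)
obs 10: x=1 → posterior Beta(18, 8)
obs 11: x=1 → posterior Beta(19, 8)
obs 12: x=1 → posterior Beta(20, 8)
obs 13: x=1 → posterior Beta(21, 8)
obs 14: x=0 → posterior Beta(21, 9)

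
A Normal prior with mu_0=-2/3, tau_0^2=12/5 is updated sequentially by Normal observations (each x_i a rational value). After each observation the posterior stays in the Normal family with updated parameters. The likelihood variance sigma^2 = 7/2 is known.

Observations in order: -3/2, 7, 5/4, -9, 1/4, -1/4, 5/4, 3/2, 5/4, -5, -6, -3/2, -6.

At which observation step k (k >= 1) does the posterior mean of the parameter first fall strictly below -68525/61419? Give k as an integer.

k = 13

obs 1: x=-3/2 → posterior Normal(-178/177, 84/59)
obs 2: x=7 → posterior Normal(326/249, 84/83)
obs 3: x=5/4 → posterior Normal(416/321, 84/107)
obs 4: x=-9 → posterior Normal(-232/393, 84/131)
obs 5: x=1/4 → posterior Normal(-214/465, 84/155)
obs 6: x=-1/4 → posterior Normal(-232/537, 84/179)
obs 7: x=5/4 → posterior Normal(-142/609, 12/29)
obs 8: x=3/2 → posterior Normal(-34/681, 84/227)
obs 9: x=5/4 → posterior Normal(56/753, 84/251)
obs 10: x=-5 → posterior Normal(-304/825, 84/275)
obs 11: x=-6 → posterior Normal(-32/39, 84/299)
obs 12: x=-3/2 → posterior Normal(-844/969, 84/323)
obs 13: x=-6 → posterior Normal(-1276/1041, 84/347)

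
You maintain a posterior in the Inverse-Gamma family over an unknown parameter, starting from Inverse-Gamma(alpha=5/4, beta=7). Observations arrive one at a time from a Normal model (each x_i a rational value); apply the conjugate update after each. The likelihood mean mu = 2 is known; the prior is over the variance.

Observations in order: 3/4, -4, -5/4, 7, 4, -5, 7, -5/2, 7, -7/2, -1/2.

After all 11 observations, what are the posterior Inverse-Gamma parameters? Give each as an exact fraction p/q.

obs 1: x=3/4 → posterior Inverse-Gamma(7/4, 249/32)
obs 2: x=-4 → posterior Inverse-Gamma(9/4, 825/32)
obs 3: x=-5/4 → posterior Inverse-Gamma(11/4, 497/16)
obs 4: x=7 → posterior Inverse-Gamma(13/4, 697/16)
obs 5: x=4 → posterior Inverse-Gamma(15/4, 729/16)
obs 6: x=-5 → posterior Inverse-Gamma(17/4, 1121/16)
obs 7: x=7 → posterior Inverse-Gamma(19/4, 1321/16)
obs 8: x=-5/2 → posterior Inverse-Gamma(21/4, 1483/16)
obs 9: x=7 → posterior Inverse-Gamma(23/4, 1683/16)
obs 10: x=-7/2 → posterior Inverse-Gamma(25/4, 1925/16)
obs 11: x=-1/2 → posterior Inverse-Gamma(27/4, 1975/16)

alpha=27/4, beta=1975/16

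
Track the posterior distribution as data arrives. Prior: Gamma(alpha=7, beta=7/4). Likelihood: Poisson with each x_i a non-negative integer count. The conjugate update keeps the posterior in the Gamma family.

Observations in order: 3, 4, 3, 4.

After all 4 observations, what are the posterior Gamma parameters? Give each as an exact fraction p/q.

obs 1: x=3 → posterior Gamma(10, 11/4)
obs 2: x=4 → posterior Gamma(14, 15/4)
obs 3: x=3 → posterior Gamma(17, 19/4)
obs 4: x=4 → posterior Gamma(21, 23/4)

alpha=21, beta=23/4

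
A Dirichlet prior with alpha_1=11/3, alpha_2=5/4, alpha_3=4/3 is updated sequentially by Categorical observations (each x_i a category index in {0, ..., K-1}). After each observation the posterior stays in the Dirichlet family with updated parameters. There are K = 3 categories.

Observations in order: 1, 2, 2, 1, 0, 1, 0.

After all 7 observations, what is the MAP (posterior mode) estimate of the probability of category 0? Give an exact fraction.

56/123

obs 1: x=1 → posterior Dirichlet(11/3, 9/4, 4/3)
obs 2: x=2 → posterior Dirichlet(11/3, 9/4, 7/3)
obs 3: x=2 → posterior Dirichlet(11/3, 9/4, 10/3)
obs 4: x=1 → posterior Dirichlet(11/3, 13/4, 10/3)
obs 5: x=0 → posterior Dirichlet(14/3, 13/4, 10/3)
obs 6: x=1 → posterior Dirichlet(14/3, 17/4, 10/3)
obs 7: x=0 → posterior Dirichlet(17/3, 17/4, 10/3)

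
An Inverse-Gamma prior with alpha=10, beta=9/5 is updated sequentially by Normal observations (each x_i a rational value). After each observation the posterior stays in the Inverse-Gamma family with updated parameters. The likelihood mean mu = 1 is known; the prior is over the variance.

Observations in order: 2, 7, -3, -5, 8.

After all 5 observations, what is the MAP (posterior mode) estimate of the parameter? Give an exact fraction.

obs 1: x=2 → posterior Inverse-Gamma(21/2, 23/10)
obs 2: x=7 → posterior Inverse-Gamma(11, 203/10)
obs 3: x=-3 → posterior Inverse-Gamma(23/2, 283/10)
obs 4: x=-5 → posterior Inverse-Gamma(12, 463/10)
obs 5: x=8 → posterior Inverse-Gamma(25/2, 354/5)

236/45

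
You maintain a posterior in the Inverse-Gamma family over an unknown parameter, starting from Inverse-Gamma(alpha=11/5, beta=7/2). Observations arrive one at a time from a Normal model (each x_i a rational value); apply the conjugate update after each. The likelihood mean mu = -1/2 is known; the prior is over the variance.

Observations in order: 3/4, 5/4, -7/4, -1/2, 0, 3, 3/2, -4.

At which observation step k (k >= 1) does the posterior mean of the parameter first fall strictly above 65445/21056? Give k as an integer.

k = 7

obs 1: x=3/4 → posterior Inverse-Gamma(27/10, 137/32)
obs 2: x=5/4 → posterior Inverse-Gamma(16/5, 93/16)
obs 3: x=-7/4 → posterior Inverse-Gamma(37/10, 211/32)
obs 4: x=-1/2 → posterior Inverse-Gamma(21/5, 211/32)
obs 5: x=0 → posterior Inverse-Gamma(47/10, 215/32)
obs 6: x=3 → posterior Inverse-Gamma(26/5, 411/32)
obs 7: x=3/2 → posterior Inverse-Gamma(57/10, 475/32)
obs 8: x=-4 → posterior Inverse-Gamma(31/5, 671/32)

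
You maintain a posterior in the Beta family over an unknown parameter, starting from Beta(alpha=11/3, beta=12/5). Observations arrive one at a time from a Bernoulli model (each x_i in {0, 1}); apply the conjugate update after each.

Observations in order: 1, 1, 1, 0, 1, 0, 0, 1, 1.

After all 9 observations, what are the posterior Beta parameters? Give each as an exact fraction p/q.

obs 1: x=1 → posterior Beta(14/3, 12/5)
obs 2: x=1 → posterior Beta(17/3, 12/5)
obs 3: x=1 → posterior Beta(20/3, 12/5)
obs 4: x=0 → posterior Beta(20/3, 17/5)
obs 5: x=1 → posterior Beta(23/3, 17/5)
obs 6: x=0 → posterior Beta(23/3, 22/5)
obs 7: x=0 → posterior Beta(23/3, 27/5)
obs 8: x=1 → posterior Beta(26/3, 27/5)
obs 9: x=1 → posterior Beta(29/3, 27/5)

alpha=29/3, beta=27/5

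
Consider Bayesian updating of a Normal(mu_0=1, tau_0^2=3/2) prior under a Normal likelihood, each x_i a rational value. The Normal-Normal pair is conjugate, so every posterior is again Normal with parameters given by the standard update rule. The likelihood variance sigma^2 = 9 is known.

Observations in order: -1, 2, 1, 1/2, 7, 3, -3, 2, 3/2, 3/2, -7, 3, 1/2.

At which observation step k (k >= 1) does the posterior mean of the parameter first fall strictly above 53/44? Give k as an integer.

k = 5

obs 1: x=-1 → posterior Normal(5/7, 9/7)
obs 2: x=2 → posterior Normal(7/8, 9/8)
obs 3: x=1 → posterior Normal(8/9, 1)
obs 4: x=1/2 → posterior Normal(17/20, 9/10)
obs 5: x=7 → posterior Normal(31/22, 9/11)
obs 6: x=3 → posterior Normal(37/24, 3/4)
obs 7: x=-3 → posterior Normal(31/26, 9/13)
obs 8: x=2 → posterior Normal(5/4, 9/14)
obs 9: x=3/2 → posterior Normal(19/15, 3/5)
obs 10: x=3/2 → posterior Normal(41/32, 9/16)
obs 11: x=-7 → posterior Normal(27/34, 9/17)
obs 12: x=3 → posterior Normal(11/12, 1/2)
obs 13: x=1/2 → posterior Normal(17/19, 9/19)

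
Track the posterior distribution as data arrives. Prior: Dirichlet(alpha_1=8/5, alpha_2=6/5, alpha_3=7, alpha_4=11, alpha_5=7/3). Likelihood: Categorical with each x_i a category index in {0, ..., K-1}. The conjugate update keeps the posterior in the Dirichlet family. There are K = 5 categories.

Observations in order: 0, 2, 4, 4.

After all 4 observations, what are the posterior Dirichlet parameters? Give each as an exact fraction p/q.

obs 1: x=0 → posterior Dirichlet(13/5, 6/5, 7, 11, 7/3)
obs 2: x=2 → posterior Dirichlet(13/5, 6/5, 8, 11, 7/3)
obs 3: x=4 → posterior Dirichlet(13/5, 6/5, 8, 11, 10/3)
obs 4: x=4 → posterior Dirichlet(13/5, 6/5, 8, 11, 13/3)

alpha_1=13/5, alpha_2=6/5, alpha_3=8, alpha_4=11, alpha_5=13/3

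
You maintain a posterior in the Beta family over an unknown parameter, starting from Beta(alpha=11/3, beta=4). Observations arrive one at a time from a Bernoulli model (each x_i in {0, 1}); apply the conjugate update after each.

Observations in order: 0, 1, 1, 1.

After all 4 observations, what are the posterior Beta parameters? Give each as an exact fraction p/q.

alpha=20/3, beta=5

obs 1: x=0 → posterior Beta(11/3, 5)
obs 2: x=1 → posterior Beta(14/3, 5)
obs 3: x=1 → posterior Beta(17/3, 5)
obs 4: x=1 → posterior Beta(20/3, 5)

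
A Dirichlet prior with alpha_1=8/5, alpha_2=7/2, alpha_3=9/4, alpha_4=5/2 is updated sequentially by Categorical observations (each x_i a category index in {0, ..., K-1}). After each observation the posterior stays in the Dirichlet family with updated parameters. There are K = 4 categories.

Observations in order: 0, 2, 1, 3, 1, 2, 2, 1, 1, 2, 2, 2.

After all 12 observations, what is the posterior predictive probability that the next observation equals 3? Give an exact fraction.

70/437

obs 1: x=0 → posterior Dirichlet(13/5, 7/2, 9/4, 5/2)
obs 2: x=2 → posterior Dirichlet(13/5, 7/2, 13/4, 5/2)
obs 3: x=1 → posterior Dirichlet(13/5, 9/2, 13/4, 5/2)
obs 4: x=3 → posterior Dirichlet(13/5, 9/2, 13/4, 7/2)
obs 5: x=1 → posterior Dirichlet(13/5, 11/2, 13/4, 7/2)
obs 6: x=2 → posterior Dirichlet(13/5, 11/2, 17/4, 7/2)
obs 7: x=2 → posterior Dirichlet(13/5, 11/2, 21/4, 7/2)
obs 8: x=1 → posterior Dirichlet(13/5, 13/2, 21/4, 7/2)
obs 9: x=1 → posterior Dirichlet(13/5, 15/2, 21/4, 7/2)
obs 10: x=2 → posterior Dirichlet(13/5, 15/2, 25/4, 7/2)
obs 11: x=2 → posterior Dirichlet(13/5, 15/2, 29/4, 7/2)
obs 12: x=2 → posterior Dirichlet(13/5, 15/2, 33/4, 7/2)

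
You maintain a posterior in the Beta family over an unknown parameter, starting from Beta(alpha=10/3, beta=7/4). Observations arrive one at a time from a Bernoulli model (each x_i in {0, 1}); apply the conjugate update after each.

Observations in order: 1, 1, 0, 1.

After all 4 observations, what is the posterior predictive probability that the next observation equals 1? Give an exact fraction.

obs 1: x=1 → posterior Beta(13/3, 7/4)
obs 2: x=1 → posterior Beta(16/3, 7/4)
obs 3: x=0 → posterior Beta(16/3, 11/4)
obs 4: x=1 → posterior Beta(19/3, 11/4)

76/109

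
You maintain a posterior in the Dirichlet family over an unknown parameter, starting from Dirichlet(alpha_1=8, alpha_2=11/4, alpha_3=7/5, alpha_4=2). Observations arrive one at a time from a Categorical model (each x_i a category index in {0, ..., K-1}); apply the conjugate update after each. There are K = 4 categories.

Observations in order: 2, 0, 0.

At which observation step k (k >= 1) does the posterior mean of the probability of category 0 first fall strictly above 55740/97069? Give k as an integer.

obs 1: x=2 → posterior Dirichlet(8, 11/4, 12/5, 2)
obs 2: x=0 → posterior Dirichlet(9, 11/4, 12/5, 2)
obs 3: x=0 → posterior Dirichlet(10, 11/4, 12/5, 2)

k = 3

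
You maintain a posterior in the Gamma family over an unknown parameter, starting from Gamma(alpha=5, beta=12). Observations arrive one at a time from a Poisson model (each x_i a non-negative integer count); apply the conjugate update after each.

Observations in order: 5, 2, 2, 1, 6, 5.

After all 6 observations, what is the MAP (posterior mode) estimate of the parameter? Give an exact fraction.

obs 1: x=5 → posterior Gamma(10, 13)
obs 2: x=2 → posterior Gamma(12, 14)
obs 3: x=2 → posterior Gamma(14, 15)
obs 4: x=1 → posterior Gamma(15, 16)
obs 5: x=6 → posterior Gamma(21, 17)
obs 6: x=5 → posterior Gamma(26, 18)

25/18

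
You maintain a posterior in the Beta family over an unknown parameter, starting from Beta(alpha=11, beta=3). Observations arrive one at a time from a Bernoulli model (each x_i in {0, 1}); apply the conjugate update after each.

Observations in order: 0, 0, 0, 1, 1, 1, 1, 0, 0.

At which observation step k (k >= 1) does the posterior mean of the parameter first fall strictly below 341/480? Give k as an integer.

obs 1: x=0 → posterior Beta(11, 4)
obs 2: x=0 → posterior Beta(11, 5)
obs 3: x=0 → posterior Beta(11, 6)
obs 4: x=1 → posterior Beta(12, 6)
obs 5: x=1 → posterior Beta(13, 6)
obs 6: x=1 → posterior Beta(14, 6)
obs 7: x=1 → posterior Beta(15, 6)
obs 8: x=0 → posterior Beta(15, 7)
obs 9: x=0 → posterior Beta(15, 8)

k = 2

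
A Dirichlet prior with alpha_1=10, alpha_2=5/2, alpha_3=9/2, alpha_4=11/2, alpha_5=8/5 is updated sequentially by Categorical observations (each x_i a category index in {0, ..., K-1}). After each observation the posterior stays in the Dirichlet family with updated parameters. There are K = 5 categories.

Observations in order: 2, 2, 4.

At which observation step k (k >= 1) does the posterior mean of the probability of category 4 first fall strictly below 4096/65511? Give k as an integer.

k = 2

obs 1: x=2 → posterior Dirichlet(10, 5/2, 11/2, 11/2, 8/5)
obs 2: x=2 → posterior Dirichlet(10, 5/2, 13/2, 11/2, 8/5)
obs 3: x=4 → posterior Dirichlet(10, 5/2, 13/2, 11/2, 13/5)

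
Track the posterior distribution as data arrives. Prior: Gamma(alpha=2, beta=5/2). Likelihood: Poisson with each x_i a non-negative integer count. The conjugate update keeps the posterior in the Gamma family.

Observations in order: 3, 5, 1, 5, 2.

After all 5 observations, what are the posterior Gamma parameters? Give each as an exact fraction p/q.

alpha=18, beta=15/2

obs 1: x=3 → posterior Gamma(5, 7/2)
obs 2: x=5 → posterior Gamma(10, 9/2)
obs 3: x=1 → posterior Gamma(11, 11/2)
obs 4: x=5 → posterior Gamma(16, 13/2)
obs 5: x=2 → posterior Gamma(18, 15/2)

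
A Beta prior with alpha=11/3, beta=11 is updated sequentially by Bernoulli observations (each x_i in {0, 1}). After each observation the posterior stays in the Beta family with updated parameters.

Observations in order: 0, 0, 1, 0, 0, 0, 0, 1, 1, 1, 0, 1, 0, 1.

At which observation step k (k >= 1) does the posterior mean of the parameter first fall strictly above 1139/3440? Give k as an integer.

k = 14

obs 1: x=0 → posterior Beta(11/3, 12)
obs 2: x=0 → posterior Beta(11/3, 13)
obs 3: x=1 → posterior Beta(14/3, 13)
obs 4: x=0 → posterior Beta(14/3, 14)
obs 5: x=0 → posterior Beta(14/3, 15)
obs 6: x=0 → posterior Beta(14/3, 16)
obs 7: x=0 → posterior Beta(14/3, 17)
obs 8: x=1 → posterior Beta(17/3, 17)
obs 9: x=1 → posterior Beta(20/3, 17)
obs 10: x=1 → posterior Beta(23/3, 17)
obs 11: x=0 → posterior Beta(23/3, 18)
obs 12: x=1 → posterior Beta(26/3, 18)
obs 13: x=0 → posterior Beta(26/3, 19)
obs 14: x=1 → posterior Beta(29/3, 19)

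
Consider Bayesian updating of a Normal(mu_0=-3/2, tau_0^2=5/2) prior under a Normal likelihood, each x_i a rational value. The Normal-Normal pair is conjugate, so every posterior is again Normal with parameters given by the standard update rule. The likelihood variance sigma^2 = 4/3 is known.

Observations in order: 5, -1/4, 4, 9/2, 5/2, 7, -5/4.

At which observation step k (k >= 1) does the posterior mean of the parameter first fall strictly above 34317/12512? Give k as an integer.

obs 1: x=5 → posterior Normal(63/23, 20/23)
obs 2: x=-1/4 → posterior Normal(237/152, 10/19)
obs 3: x=4 → posterior Normal(9/4, 20/53)
obs 4: x=9/2 → posterior Normal(747/272, 5/17)
obs 5: x=5/2 → posterior Normal(897/332, 20/83)
obs 6: x=7 → posterior Normal(1317/392, 10/49)
obs 7: x=-5/4 → posterior Normal(621/226, 20/113)

k = 4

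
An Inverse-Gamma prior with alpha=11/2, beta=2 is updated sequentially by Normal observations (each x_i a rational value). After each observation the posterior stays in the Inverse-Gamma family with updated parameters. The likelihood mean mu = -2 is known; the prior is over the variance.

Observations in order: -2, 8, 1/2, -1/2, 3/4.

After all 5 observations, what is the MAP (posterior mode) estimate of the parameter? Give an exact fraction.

obs 1: x=-2 → posterior Inverse-Gamma(6, 2)
obs 2: x=8 → posterior Inverse-Gamma(13/2, 52)
obs 3: x=1/2 → posterior Inverse-Gamma(7, 441/8)
obs 4: x=-1/2 → posterior Inverse-Gamma(15/2, 225/4)
obs 5: x=3/4 → posterior Inverse-Gamma(8, 1921/32)

1921/288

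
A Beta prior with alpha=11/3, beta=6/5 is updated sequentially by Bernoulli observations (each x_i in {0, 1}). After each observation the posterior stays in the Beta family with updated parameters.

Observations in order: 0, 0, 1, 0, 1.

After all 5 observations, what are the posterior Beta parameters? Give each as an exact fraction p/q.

obs 1: x=0 → posterior Beta(11/3, 11/5)
obs 2: x=0 → posterior Beta(11/3, 16/5)
obs 3: x=1 → posterior Beta(14/3, 16/5)
obs 4: x=0 → posterior Beta(14/3, 21/5)
obs 5: x=1 → posterior Beta(17/3, 21/5)

alpha=17/3, beta=21/5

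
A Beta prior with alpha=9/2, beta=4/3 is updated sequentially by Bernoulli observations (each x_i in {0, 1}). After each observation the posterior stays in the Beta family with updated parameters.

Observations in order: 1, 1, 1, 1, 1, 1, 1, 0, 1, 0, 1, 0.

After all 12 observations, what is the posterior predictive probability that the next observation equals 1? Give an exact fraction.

81/107

obs 1: x=1 → posterior Beta(11/2, 4/3)
obs 2: x=1 → posterior Beta(13/2, 4/3)
obs 3: x=1 → posterior Beta(15/2, 4/3)
obs 4: x=1 → posterior Beta(17/2, 4/3)
obs 5: x=1 → posterior Beta(19/2, 4/3)
obs 6: x=1 → posterior Beta(21/2, 4/3)
obs 7: x=1 → posterior Beta(23/2, 4/3)
obs 8: x=0 → posterior Beta(23/2, 7/3)
obs 9: x=1 → posterior Beta(25/2, 7/3)
obs 10: x=0 → posterior Beta(25/2, 10/3)
obs 11: x=1 → posterior Beta(27/2, 10/3)
obs 12: x=0 → posterior Beta(27/2, 13/3)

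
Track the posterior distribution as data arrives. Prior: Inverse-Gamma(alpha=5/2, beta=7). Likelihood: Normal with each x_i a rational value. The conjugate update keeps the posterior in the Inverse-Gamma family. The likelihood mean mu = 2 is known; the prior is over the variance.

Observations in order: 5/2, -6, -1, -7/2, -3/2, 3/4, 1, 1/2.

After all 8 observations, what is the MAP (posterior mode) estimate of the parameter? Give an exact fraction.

2153/240

obs 1: x=5/2 → posterior Inverse-Gamma(3, 57/8)
obs 2: x=-6 → posterior Inverse-Gamma(7/2, 313/8)
obs 3: x=-1 → posterior Inverse-Gamma(4, 349/8)
obs 4: x=-7/2 → posterior Inverse-Gamma(9/2, 235/4)
obs 5: x=-3/2 → posterior Inverse-Gamma(5, 519/8)
obs 6: x=3/4 → posterior Inverse-Gamma(11/2, 2101/32)
obs 7: x=1 → posterior Inverse-Gamma(6, 2117/32)
obs 8: x=1/2 → posterior Inverse-Gamma(13/2, 2153/32)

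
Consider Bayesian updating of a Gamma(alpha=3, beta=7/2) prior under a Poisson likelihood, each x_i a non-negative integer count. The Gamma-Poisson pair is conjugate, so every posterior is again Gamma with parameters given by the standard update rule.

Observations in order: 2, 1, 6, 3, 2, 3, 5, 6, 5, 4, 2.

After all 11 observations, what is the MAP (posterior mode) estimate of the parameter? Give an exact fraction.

82/29

obs 1: x=2 → posterior Gamma(5, 9/2)
obs 2: x=1 → posterior Gamma(6, 11/2)
obs 3: x=6 → posterior Gamma(12, 13/2)
obs 4: x=3 → posterior Gamma(15, 15/2)
obs 5: x=2 → posterior Gamma(17, 17/2)
obs 6: x=3 → posterior Gamma(20, 19/2)
obs 7: x=5 → posterior Gamma(25, 21/2)
obs 8: x=6 → posterior Gamma(31, 23/2)
obs 9: x=5 → posterior Gamma(36, 25/2)
obs 10: x=4 → posterior Gamma(40, 27/2)
obs 11: x=2 → posterior Gamma(42, 29/2)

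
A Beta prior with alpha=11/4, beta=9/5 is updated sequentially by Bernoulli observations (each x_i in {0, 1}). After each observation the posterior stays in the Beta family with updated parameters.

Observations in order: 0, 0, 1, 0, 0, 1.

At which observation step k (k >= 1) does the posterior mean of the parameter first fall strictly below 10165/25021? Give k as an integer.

obs 1: x=0 → posterior Beta(11/4, 14/5)
obs 2: x=0 → posterior Beta(11/4, 19/5)
obs 3: x=1 → posterior Beta(15/4, 19/5)
obs 4: x=0 → posterior Beta(15/4, 24/5)
obs 5: x=0 → posterior Beta(15/4, 29/5)
obs 6: x=1 → posterior Beta(19/4, 29/5)

k = 5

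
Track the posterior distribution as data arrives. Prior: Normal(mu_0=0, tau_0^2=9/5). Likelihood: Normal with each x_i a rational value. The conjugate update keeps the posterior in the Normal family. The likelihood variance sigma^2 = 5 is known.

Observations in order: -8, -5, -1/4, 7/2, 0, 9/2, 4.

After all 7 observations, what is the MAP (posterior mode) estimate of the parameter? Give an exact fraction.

-45/352

obs 1: x=-8 → posterior Normal(-36/17, 45/34)
obs 2: x=-5 → posterior Normal(-117/43, 45/43)
obs 3: x=-1/4 → posterior Normal(-477/208, 45/52)
obs 4: x=7/2 → posterior Normal(-351/244, 45/61)
obs 5: x=0 → posterior Normal(-351/280, 9/14)
obs 6: x=9/2 → posterior Normal(-189/316, 45/79)
obs 7: x=4 → posterior Normal(-45/352, 45/88)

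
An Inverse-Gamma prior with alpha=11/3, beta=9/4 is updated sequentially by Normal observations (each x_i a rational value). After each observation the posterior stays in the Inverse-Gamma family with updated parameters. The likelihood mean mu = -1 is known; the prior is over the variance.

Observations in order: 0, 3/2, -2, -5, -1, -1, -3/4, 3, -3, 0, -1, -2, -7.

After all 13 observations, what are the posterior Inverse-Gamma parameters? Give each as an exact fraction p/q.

alpha=61/6, beta=1389/32

obs 1: x=0 → posterior Inverse-Gamma(25/6, 11/4)
obs 2: x=3/2 → posterior Inverse-Gamma(14/3, 47/8)
obs 3: x=-2 → posterior Inverse-Gamma(31/6, 51/8)
obs 4: x=-5 → posterior Inverse-Gamma(17/3, 115/8)
obs 5: x=-1 → posterior Inverse-Gamma(37/6, 115/8)
obs 6: x=-1 → posterior Inverse-Gamma(20/3, 115/8)
obs 7: x=-3/4 → posterior Inverse-Gamma(43/6, 461/32)
obs 8: x=3 → posterior Inverse-Gamma(23/3, 717/32)
obs 9: x=-3 → posterior Inverse-Gamma(49/6, 781/32)
obs 10: x=0 → posterior Inverse-Gamma(26/3, 797/32)
obs 11: x=-1 → posterior Inverse-Gamma(55/6, 797/32)
obs 12: x=-2 → posterior Inverse-Gamma(29/3, 813/32)
obs 13: x=-7 → posterior Inverse-Gamma(61/6, 1389/32)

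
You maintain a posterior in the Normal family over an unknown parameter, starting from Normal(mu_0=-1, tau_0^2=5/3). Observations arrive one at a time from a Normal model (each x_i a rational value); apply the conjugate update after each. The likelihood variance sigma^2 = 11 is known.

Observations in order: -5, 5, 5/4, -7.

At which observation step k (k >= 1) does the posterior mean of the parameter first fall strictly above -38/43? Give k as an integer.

obs 1: x=-5 → posterior Normal(-29/19, 55/38)
obs 2: x=5 → posterior Normal(-33/43, 55/43)
obs 3: x=5/4 → posterior Normal(-107/192, 55/48)
obs 4: x=-7 → posterior Normal(-247/212, 55/53)

k = 2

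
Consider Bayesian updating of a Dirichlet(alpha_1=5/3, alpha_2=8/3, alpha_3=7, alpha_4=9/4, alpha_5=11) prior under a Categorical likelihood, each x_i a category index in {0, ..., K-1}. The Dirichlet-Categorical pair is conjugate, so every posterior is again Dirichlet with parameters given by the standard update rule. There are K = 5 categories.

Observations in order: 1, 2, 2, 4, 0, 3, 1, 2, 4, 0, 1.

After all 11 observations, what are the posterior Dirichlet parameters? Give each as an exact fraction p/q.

obs 1: x=1 → posterior Dirichlet(5/3, 11/3, 7, 9/4, 11)
obs 2: x=2 → posterior Dirichlet(5/3, 11/3, 8, 9/4, 11)
obs 3: x=2 → posterior Dirichlet(5/3, 11/3, 9, 9/4, 11)
obs 4: x=4 → posterior Dirichlet(5/3, 11/3, 9, 9/4, 12)
obs 5: x=0 → posterior Dirichlet(8/3, 11/3, 9, 9/4, 12)
obs 6: x=3 → posterior Dirichlet(8/3, 11/3, 9, 13/4, 12)
obs 7: x=1 → posterior Dirichlet(8/3, 14/3, 9, 13/4, 12)
obs 8: x=2 → posterior Dirichlet(8/3, 14/3, 10, 13/4, 12)
obs 9: x=4 → posterior Dirichlet(8/3, 14/3, 10, 13/4, 13)
obs 10: x=0 → posterior Dirichlet(11/3, 14/3, 10, 13/4, 13)
obs 11: x=1 → posterior Dirichlet(11/3, 17/3, 10, 13/4, 13)

alpha_1=11/3, alpha_2=17/3, alpha_3=10, alpha_4=13/4, alpha_5=13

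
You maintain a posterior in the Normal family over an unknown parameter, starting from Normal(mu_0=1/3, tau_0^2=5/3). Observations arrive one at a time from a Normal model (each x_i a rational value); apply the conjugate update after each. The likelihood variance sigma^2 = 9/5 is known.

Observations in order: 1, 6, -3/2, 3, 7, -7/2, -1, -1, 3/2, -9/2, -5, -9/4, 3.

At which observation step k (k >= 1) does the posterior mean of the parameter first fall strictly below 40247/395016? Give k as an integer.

k = 12

obs 1: x=1 → posterior Normal(17/26, 45/52)
obs 2: x=6 → posterior Normal(184/77, 45/77)
obs 3: x=-3/2 → posterior Normal(293/204, 15/34)
obs 4: x=3 → posterior Normal(443/254, 45/127)
obs 5: x=7 → posterior Normal(793/304, 45/152)
obs 6: x=-7/2 → posterior Normal(103/59, 15/59)
obs 7: x=-1 → posterior Normal(142/101, 45/202)
obs 8: x=-1 → posterior Normal(259/227, 45/227)
obs 9: x=3/2 → posterior Normal(593/504, 5/28)
obs 10: x=-9/2 → posterior Normal(184/277, 45/277)
obs 11: x=-5 → posterior Normal(59/302, 45/302)
obs 12: x=-9/4 → posterior Normal(11/1308, 15/109)
obs 13: x=3 → posterior Normal(311/1408, 45/352)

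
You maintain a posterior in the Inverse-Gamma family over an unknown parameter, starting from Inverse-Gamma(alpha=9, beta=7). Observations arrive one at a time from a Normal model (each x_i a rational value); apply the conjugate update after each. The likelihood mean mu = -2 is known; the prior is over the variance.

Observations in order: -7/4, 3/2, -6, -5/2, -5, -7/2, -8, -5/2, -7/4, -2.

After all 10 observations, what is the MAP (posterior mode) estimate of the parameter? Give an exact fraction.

721/240

obs 1: x=-7/4 → posterior Inverse-Gamma(19/2, 225/32)
obs 2: x=3/2 → posterior Inverse-Gamma(10, 421/32)
obs 3: x=-6 → posterior Inverse-Gamma(21/2, 677/32)
obs 4: x=-5/2 → posterior Inverse-Gamma(11, 681/32)
obs 5: x=-5 → posterior Inverse-Gamma(23/2, 825/32)
obs 6: x=-7/2 → posterior Inverse-Gamma(12, 861/32)
obs 7: x=-8 → posterior Inverse-Gamma(25/2, 1437/32)
obs 8: x=-5/2 → posterior Inverse-Gamma(13, 1441/32)
obs 9: x=-7/4 → posterior Inverse-Gamma(27/2, 721/16)
obs 10: x=-2 → posterior Inverse-Gamma(14, 721/16)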